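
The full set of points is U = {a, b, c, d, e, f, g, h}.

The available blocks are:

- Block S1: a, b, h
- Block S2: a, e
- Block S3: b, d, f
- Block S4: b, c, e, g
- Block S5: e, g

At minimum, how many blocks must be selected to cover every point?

Take {S1, S3, S4}. Their union is {a, b, c, d, e, f, g, h}, which is all 8 points.
Only S4 contains c, so S4 is forced; the remaining 4 points need at least 2 more blocks (each remaining block adds at most 2) — so at least 3 blocks are needed, and 3 is optimal.

3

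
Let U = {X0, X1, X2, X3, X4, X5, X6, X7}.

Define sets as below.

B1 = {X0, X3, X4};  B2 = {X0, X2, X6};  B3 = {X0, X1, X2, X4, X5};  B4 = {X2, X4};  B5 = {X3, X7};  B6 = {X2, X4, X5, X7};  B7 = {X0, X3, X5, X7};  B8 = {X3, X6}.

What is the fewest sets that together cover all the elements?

Take {B3, B5, B8}. Their union is {X0, X1, X2, X3, X4, X5, X6, X7}, which is all 8 elements.
Only B3 contains X1, so B3 is forced; the remaining 3 elements need at least 2 more sets (each remaining set adds at most 2) — so at least 3 sets are needed, and 3 is optimal.

3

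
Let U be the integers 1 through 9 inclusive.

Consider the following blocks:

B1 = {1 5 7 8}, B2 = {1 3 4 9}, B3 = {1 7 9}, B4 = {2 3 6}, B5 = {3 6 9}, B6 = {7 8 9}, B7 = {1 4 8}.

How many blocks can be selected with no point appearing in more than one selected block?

2

B5, B7 are pairwise disjoint (B5={3,6,9}; B7={1,4,8}).
Every remaining block overlaps one of these, and no 3 of the listed blocks are pairwise disjoint, so 2 is the maximum.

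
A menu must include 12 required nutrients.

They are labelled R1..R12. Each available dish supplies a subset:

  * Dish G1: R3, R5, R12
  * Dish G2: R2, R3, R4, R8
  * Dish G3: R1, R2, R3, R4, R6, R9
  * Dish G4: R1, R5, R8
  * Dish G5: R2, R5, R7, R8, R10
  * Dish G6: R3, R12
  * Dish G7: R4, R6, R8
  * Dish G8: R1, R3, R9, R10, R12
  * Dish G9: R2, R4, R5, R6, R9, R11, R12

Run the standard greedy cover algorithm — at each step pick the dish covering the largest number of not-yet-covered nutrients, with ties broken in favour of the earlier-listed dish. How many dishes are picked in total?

3

Greedy: pick G9 (covers 7 new) → pick G5 (covers 3 new) → pick G3 (covers 2 new). Total picks: 3.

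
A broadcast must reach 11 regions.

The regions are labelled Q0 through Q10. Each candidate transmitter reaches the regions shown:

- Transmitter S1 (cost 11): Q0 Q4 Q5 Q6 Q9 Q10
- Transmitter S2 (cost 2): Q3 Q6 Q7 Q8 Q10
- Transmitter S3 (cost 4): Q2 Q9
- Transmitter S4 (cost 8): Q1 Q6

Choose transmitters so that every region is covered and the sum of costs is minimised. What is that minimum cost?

25

S1, S2, S3, S4 together cover every region (S1 ∪ S2 ∪ S3 ∪ S4 = {Q0, Q1, Q2, Q3, Q4, Q5, Q6, Q7, Q8, Q9, Q10}); total cost 11 + 2 + 4 + 8 = 25.
No covering selection has total cost below 25.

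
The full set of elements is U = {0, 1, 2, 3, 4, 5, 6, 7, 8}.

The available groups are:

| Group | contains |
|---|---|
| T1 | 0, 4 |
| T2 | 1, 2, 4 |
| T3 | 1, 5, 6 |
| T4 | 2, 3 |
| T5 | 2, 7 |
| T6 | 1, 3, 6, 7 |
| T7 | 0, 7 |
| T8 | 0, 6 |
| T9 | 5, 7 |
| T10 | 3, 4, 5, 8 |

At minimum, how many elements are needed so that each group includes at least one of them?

Take H = {0, 2, 3, 5}. Each listed group contains at least one of these, so H is a hitting set of size 4.
No choice of 3 elements meets every group, so 4 is the minimum.

4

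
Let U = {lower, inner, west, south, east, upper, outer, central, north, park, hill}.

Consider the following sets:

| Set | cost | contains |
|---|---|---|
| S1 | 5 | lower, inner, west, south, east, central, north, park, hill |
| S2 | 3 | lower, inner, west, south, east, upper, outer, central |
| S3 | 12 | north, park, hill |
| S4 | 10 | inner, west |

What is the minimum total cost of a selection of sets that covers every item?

8

S1, S2 together cover every item (S1 ∪ S2 = {lower, inner, west, south, east, upper, outer, central, north, park, hill}); total cost 5 + 3 = 8.
No covering selection has total cost below 8.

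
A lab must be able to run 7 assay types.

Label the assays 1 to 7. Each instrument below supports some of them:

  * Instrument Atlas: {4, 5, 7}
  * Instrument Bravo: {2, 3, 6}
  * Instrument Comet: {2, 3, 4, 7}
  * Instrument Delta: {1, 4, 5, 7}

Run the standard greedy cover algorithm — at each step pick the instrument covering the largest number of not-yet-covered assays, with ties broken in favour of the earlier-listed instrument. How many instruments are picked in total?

3

Greedy: pick Comet (covers 4 new) → pick Delta (covers 2 new) → pick Bravo (covers 1 new). Total picks: 3.
(The true minimum cover uses only 2 instruments, so greedy is not optimal here.)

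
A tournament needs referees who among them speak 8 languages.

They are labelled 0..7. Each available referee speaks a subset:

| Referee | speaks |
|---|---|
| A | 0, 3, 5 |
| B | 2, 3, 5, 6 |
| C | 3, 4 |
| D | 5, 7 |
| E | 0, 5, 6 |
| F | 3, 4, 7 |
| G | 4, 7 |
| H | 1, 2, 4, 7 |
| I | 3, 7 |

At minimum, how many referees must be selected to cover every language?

3

B and E and H together: B ∪ E ∪ H = {0, 1, 2, 3, 4, 5, 6, 7} — every language is covered.
Only H contains 1, so H is forced; the remaining 4 languages need at least 2 more referees (each remaining referee adds at most 3) — so at least 3 referees are needed, and 3 is optimal.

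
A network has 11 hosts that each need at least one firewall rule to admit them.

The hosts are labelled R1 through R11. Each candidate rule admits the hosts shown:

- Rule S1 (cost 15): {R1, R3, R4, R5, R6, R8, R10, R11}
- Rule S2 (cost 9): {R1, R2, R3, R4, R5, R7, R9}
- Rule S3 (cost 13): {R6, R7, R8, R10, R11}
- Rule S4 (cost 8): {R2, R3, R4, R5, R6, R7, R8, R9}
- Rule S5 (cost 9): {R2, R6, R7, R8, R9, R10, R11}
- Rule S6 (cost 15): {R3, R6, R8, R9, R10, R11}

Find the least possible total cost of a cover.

18

S2, S5 together cover every host (S2 ∪ S5 = {R1, R2, R3, R4, R5, R6, R7, R8, R9, R10, R11}); total cost 9 + 9 = 18.
The greedy pick S4, S5, S2 costs 26; no covering selection beats 18.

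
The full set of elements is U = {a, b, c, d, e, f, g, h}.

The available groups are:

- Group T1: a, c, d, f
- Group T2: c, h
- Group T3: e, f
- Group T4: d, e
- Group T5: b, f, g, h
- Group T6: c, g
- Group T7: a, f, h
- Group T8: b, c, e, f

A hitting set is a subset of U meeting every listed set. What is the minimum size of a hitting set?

3

Take T = {c, e, h}. Each listed group contains at least one of these, so T is a hitting set of size 3.
The groups T4, T6, T7 are pairwise disjoint, so any hitting set needs a separate element for each — at least 3. Hence 3 is optimal.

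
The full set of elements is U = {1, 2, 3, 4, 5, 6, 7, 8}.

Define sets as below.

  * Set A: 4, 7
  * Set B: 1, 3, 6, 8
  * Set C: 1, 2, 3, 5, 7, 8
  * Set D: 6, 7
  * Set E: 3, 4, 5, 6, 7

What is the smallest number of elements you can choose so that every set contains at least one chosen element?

2

The 2 elements {1, 7} hit every set.
The sets A, B are pairwise disjoint, so any hitting set needs a separate element for each — at least 2. Hence 2 is optimal.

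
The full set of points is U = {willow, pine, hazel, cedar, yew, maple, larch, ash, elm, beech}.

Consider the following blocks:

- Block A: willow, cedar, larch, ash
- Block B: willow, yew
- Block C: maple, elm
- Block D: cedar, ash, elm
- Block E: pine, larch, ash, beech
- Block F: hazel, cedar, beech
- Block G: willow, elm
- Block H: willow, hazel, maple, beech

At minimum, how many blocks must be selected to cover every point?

4

Take {B, C, E, F}. Their union is {willow, pine, hazel, cedar, yew, maple, larch, ash, elm, beech}, which is all 10 points.
No 3 of the 8 blocks cover everything (all 56 combinations miss at least one point), so 4 is optimal.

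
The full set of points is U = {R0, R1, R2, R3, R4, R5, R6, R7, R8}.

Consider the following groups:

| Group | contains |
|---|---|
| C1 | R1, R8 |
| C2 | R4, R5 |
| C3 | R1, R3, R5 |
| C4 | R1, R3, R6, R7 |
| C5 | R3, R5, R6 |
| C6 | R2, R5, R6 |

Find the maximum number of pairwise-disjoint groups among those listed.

2

C1, C2 are pairwise disjoint (C1={R1,R8}; C2={R4,R5}).
Every remaining group overlaps one of these, and no 3 of the listed groups are pairwise disjoint, so 2 is the maximum.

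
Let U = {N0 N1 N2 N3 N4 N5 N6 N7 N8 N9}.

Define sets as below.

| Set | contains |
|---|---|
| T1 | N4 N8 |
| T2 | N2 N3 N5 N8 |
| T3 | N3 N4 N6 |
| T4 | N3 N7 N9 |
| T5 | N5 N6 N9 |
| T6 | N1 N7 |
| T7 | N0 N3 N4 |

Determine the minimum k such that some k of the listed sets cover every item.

T2 and T5 and T6 and T7 together: T2 ∪ T5 ∪ T6 ∪ T7 = {N0, N1, N2, N3, N4, N5, N6, N7, N8, N9} — every item is covered.
Only T7 contains N0, so T7 is forced; the remaining 7 items need at least 3 more sets (each remaining set adds at most 3) — so at least 4 sets are needed, and 4 is optimal.

4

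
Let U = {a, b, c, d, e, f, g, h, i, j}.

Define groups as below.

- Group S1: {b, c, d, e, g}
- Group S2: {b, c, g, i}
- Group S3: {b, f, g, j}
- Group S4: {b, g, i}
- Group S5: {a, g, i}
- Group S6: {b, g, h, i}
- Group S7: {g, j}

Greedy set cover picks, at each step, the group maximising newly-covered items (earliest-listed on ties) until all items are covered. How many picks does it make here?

4

Greedy: pick S1 (covers 5 new) → pick S3 (covers 2 new) → pick S5 (covers 2 new) → pick S6 (covers 1 new). Total picks: 4.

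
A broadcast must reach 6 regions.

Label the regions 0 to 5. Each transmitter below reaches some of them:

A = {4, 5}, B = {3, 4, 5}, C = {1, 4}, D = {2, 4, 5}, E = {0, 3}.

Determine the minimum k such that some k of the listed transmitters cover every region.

3

Take {C, D, E}. Their union is {0, 1, 2, 3, 4, 5}, which is all 6 regions.
Only E contains 0, so E is forced; the remaining 4 regions need at least 2 more transmitters (each remaining transmitter adds at most 3) — so at least 3 transmitters are needed, and 3 is optimal.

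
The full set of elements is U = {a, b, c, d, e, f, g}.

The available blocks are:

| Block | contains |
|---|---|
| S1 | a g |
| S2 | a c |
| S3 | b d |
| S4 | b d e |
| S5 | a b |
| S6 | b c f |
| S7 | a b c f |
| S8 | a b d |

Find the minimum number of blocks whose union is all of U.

Take {S1, S4, S6}. Their union is {a, b, c, d, e, f, g}, which is all 7 elements.
Only S4 contains e, so S4 is forced; the remaining 4 elements need at least 2 more blocks (each remaining block adds at most 3) — so at least 3 blocks are needed, and 3 is optimal.

3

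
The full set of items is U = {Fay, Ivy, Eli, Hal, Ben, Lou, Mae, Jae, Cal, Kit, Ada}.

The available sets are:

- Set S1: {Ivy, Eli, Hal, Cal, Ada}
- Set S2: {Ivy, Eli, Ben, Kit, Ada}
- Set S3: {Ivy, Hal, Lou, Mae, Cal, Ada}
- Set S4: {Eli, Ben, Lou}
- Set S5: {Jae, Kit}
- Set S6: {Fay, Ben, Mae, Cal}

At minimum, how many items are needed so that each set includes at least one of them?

3

Take H = {Ben, Jae, Cal}. Each listed set contains at least one of these, so H is a hitting set of size 3.
No choice of 2 items meets every set, so 3 is the minimum.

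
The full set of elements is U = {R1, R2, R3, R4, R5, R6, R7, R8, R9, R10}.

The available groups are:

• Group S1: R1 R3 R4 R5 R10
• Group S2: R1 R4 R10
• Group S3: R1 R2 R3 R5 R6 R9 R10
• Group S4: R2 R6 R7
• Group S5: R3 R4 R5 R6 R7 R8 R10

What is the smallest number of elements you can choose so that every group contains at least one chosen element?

2

The 2 elements {R4, R6} hit every group.
The groups S2, S4 are pairwise disjoint, so any hitting set needs a separate element for each — at least 2. Hence 2 is optimal.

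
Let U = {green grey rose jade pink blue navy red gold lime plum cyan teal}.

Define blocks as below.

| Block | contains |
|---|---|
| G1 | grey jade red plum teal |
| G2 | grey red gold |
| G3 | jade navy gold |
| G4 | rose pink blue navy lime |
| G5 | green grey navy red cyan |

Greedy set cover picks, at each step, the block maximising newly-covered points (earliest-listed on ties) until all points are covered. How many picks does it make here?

4

Greedy: pick G1 (covers 5 new) → pick G4 (covers 5 new) → pick G5 (covers 2 new) → pick G2 (covers 1 new). Total picks: 4.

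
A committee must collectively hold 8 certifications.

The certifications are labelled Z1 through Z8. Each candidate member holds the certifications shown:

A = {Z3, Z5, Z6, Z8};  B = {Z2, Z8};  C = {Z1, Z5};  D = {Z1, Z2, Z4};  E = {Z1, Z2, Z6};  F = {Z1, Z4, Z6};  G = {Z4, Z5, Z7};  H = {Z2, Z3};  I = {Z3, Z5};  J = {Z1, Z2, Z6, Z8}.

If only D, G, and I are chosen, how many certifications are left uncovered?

2

Union of D, G, I = {Z1, Z2, Z3, Z4, Z5, Z7}.
Not covered: Z6, Z8 — 2 certifications.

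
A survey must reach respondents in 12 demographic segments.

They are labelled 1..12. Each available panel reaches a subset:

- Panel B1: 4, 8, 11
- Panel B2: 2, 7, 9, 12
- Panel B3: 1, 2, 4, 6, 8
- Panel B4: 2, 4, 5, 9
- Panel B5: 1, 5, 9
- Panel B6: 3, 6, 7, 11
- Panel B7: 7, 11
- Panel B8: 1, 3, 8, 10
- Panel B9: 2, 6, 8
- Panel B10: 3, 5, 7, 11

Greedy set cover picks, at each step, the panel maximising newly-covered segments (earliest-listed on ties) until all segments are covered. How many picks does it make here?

Greedy: pick B3 (covers 5 new) → pick B10 (covers 4 new) → pick B2 (covers 2 new) → pick B8 (covers 1 new). Total picks: 4.

4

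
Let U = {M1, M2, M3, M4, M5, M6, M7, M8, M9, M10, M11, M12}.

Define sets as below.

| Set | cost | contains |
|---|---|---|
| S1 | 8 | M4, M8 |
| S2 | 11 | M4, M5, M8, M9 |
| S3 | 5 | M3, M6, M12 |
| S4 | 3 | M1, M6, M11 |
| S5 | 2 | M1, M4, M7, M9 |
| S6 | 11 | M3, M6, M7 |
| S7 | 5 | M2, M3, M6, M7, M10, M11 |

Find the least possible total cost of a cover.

23

S2, S3, S5, S7 together cover every item (S2 ∪ S3 ∪ S5 ∪ S7 = {M1, M2, M3, M4, M5, M6, M7, M8, M9, M10, M11, M12}); total cost 11 + 5 + 2 + 5 = 23.
No covering selection has total cost below 23.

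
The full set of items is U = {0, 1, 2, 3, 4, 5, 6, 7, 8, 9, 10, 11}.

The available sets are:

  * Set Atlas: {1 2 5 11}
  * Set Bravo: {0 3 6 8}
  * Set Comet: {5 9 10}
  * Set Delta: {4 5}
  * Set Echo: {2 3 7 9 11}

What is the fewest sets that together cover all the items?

Atlas and Bravo and Comet and Delta and Echo together: Atlas ∪ Bravo ∪ Comet ∪ Delta ∪ Echo = {0, 1, 2, 3, 4, 5, 6, 7, 8, 9, 10, 11} — every item is covered.
No 4 of the 5 sets cover everything (all 5 combinations miss at least one item), so 5 is optimal.

5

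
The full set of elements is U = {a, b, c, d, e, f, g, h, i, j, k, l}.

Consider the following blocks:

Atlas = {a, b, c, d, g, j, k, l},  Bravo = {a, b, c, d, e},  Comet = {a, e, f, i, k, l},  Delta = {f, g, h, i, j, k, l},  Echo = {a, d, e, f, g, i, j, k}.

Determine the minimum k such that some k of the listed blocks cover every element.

Take {Bravo, Delta}. Their union is {a, b, c, d, e, f, g, h, i, j, k, l}, which is all 12 elements.
No single block has all 12 elements (the largest, Atlas, has 8), so 2 is optimal.

2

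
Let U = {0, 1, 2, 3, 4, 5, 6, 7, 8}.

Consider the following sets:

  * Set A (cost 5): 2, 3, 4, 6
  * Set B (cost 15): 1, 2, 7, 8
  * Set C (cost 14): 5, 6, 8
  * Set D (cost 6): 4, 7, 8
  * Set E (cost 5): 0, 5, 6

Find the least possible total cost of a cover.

A, B, E together cover every point (A ∪ B ∪ E = {0, 1, 2, 3, 4, 5, 6, 7, 8}); total cost 5 + 15 + 5 = 25.
The greedy pick A, E, D, B costs 31; no covering selection beats 25.

25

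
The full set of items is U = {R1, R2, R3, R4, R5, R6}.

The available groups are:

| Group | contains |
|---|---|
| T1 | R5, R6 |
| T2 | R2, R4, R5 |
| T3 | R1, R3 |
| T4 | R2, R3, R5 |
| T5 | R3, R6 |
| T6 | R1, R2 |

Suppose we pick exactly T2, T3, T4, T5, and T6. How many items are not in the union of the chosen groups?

0

Union of T2, T3, T4, T5, T6 = {R1, R2, R3, R4, R5, R6} — that's every item, so 0 are uncovered.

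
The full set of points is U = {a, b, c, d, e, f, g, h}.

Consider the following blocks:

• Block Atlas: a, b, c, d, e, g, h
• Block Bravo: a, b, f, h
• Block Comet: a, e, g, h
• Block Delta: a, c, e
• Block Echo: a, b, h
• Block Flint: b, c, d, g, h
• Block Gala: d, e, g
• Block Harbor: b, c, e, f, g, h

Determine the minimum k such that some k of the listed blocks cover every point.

Atlas and Bravo together: Atlas ∪ Bravo = {a, b, c, d, e, f, g, h} — every point is covered.
No single block has all 8 points (the largest, Atlas, has 7), so 2 is optimal.

2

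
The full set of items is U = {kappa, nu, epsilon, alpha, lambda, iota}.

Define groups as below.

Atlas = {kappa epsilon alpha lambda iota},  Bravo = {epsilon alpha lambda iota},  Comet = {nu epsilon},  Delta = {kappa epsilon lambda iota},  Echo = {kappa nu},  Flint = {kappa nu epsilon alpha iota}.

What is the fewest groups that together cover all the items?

2

Atlas and Comet cover everything between them: the union {kappa, nu, epsilon, alpha, lambda, iota} is all of U.
No single group has all 6 items (the largest, Atlas, has 5), so 2 is optimal.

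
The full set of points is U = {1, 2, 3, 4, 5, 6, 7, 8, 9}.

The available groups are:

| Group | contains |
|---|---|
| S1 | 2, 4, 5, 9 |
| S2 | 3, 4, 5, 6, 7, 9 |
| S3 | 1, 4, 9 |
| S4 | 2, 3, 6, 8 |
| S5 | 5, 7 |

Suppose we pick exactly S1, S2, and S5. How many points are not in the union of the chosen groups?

Union of S1, S2, S5 = {2, 3, 4, 5, 6, 7, 9}.
Not covered: 1, 8 — 2 points.

2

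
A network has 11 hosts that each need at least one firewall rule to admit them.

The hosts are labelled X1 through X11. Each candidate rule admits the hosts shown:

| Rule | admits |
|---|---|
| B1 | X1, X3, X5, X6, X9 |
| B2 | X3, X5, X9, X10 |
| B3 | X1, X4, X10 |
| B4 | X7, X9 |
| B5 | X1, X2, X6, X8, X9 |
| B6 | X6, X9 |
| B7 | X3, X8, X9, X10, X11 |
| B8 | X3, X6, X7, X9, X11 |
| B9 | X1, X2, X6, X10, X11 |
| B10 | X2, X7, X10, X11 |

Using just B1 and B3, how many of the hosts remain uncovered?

4

Union of B1, B3 = {X1, X3, X4, X5, X6, X9, X10}.
Not covered: X2, X7, X8, X11 — 4 hosts.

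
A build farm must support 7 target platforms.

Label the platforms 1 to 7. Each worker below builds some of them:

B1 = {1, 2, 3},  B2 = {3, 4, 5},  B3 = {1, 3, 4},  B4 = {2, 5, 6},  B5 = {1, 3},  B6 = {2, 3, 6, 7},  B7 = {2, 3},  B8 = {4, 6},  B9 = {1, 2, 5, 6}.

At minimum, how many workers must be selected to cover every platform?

3

B6 and B8 and B9 together: B6 ∪ B8 ∪ B9 = {1, 2, 3, 4, 5, 6, 7} — every platform is covered.
Only B6 contains 7, so B6 is forced; the remaining 3 platforms need at least 2 more workers (each remaining worker adds at most 2) — so at least 3 workers are needed, and 3 is optimal.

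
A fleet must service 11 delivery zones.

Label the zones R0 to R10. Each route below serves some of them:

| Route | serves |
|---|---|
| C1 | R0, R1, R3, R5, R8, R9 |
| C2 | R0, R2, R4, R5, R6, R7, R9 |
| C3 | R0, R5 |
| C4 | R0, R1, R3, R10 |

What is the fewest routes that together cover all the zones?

3

C1 and C2 and C4 together: C1 ∪ C2 ∪ C4 = {R0, R1, R2, R3, R4, R5, R6, R7, R8, R9, R10} — every zone is covered.
Only C2 contains R2, so C2 is forced; the remaining 4 zones need at least 2 more routes (each remaining route adds at most 3) — so at least 3 routes are needed, and 3 is optimal.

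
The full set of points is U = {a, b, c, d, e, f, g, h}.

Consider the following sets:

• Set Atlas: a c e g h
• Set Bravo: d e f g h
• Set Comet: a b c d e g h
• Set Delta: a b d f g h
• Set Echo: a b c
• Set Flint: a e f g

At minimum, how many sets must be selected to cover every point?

2

Comet and Flint cover everything between them: the union {a, b, c, d, e, f, g, h} is all of U.
No single set has all 8 points (the largest, Comet, has 7), so 2 is optimal.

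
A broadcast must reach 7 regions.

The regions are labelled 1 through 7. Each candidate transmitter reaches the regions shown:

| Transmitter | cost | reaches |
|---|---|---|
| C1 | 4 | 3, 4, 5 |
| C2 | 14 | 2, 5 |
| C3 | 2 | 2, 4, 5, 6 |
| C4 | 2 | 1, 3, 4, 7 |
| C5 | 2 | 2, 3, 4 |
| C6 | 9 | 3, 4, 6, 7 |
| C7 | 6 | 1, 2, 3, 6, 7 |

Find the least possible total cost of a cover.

C3, C4 together cover every region (C3 ∪ C4 = {1, 2, 3, 4, 5, 6, 7}); total cost 2 + 2 = 4.
No covering selection has total cost below 4.

4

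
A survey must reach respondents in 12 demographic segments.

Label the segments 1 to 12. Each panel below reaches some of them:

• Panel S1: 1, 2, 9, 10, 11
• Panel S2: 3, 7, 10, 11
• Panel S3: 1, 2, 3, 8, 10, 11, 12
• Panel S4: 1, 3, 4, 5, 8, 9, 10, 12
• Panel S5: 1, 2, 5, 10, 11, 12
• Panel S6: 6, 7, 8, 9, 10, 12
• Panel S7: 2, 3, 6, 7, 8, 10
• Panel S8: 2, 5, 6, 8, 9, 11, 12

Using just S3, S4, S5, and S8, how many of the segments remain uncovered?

Union of S3, S4, S5, S8 = {1, 2, 3, 4, 5, 6, 8, 9, 10, 11, 12}.
Not covered: 7 — 1 segment.

1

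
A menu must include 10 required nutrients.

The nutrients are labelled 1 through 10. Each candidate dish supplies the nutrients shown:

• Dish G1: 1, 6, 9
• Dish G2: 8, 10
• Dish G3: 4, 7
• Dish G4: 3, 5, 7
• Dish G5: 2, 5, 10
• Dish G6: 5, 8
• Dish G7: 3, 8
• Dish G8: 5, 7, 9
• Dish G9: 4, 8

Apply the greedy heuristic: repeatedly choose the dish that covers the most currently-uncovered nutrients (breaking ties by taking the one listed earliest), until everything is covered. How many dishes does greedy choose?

Greedy: pick G1 (covers 3 new) → pick G4 (covers 3 new) → pick G2 (covers 2 new) → pick G3 (covers 1 new) → pick G5 (covers 1 new). Total picks: 5.
(The true minimum cover uses only 4 dishes, so greedy is not optimal here.)

5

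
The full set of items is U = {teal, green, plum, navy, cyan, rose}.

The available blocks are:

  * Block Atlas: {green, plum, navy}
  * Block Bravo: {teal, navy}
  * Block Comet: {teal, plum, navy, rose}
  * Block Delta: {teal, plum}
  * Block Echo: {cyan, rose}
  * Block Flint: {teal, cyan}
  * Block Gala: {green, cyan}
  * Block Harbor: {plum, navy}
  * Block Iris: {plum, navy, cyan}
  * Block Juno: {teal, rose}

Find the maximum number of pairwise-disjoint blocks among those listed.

Gala, Harbor, Juno are pairwise disjoint (Gala={green,cyan}; Harbor={plum,navy}; Juno={teal,rose}).
Every remaining block overlaps one of these, and no 4 of the listed blocks are pairwise disjoint, so 3 is the maximum.

3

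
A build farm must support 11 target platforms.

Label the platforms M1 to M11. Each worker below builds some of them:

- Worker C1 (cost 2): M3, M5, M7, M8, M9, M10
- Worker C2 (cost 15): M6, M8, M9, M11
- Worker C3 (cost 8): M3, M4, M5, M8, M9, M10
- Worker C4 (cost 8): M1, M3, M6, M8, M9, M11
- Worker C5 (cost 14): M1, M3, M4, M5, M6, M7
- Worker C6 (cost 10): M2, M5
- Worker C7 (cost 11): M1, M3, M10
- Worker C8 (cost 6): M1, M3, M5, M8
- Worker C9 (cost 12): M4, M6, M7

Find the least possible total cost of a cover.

C1, C3, C4, C6 together cover every platform (C1 ∪ C3 ∪ C4 ∪ C6 = {M1, M2, M3, M4, M5, M6, M7, M8, M9, M10, M11}); total cost 2 + 8 + 8 + 10 = 28.
No covering selection has total cost below 28.

28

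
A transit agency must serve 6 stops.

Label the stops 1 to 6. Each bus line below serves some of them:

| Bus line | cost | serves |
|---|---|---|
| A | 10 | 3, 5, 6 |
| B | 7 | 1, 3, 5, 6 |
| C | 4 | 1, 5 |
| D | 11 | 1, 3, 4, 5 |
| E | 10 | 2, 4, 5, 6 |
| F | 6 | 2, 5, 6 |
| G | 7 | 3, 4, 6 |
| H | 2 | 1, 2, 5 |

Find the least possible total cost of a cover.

G, H together cover every stop (G ∪ H = {1, 2, 3, 4, 5, 6}); total cost 7 + 2 = 9.
No covering selection has total cost below 9.

9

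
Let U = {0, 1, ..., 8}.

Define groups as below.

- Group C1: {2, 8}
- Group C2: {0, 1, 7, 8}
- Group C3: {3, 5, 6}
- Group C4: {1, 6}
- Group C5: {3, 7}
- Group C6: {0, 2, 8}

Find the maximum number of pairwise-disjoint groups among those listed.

3

C1, C4, C5 are pairwise disjoint (C1={2,8}; C4={1,6}; C5={3,7}).
Every remaining group overlaps one of these, and no 4 of the listed groups are pairwise disjoint, so 3 is the maximum.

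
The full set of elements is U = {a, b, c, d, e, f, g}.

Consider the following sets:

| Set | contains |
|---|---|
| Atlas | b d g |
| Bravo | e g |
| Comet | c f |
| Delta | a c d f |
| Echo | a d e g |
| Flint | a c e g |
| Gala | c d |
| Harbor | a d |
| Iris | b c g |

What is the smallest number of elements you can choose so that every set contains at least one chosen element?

3

The 3 elements {c, d, g} hit every set.
The sets Bravo, Comet, Harbor are pairwise disjoint, so any hitting set needs a separate element for each — at least 3. Hence 3 is optimal.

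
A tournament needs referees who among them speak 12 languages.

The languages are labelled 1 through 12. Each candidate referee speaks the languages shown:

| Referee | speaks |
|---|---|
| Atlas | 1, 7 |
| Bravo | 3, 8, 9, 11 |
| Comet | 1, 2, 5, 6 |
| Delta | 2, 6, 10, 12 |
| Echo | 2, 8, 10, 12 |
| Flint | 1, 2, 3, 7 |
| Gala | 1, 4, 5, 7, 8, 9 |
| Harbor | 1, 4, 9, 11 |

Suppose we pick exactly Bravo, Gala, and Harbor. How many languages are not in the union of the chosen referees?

Union of Bravo, Gala, Harbor = {1, 3, 4, 5, 7, 8, 9, 11}.
Not covered: 2, 6, 10, 12 — 4 languages.

4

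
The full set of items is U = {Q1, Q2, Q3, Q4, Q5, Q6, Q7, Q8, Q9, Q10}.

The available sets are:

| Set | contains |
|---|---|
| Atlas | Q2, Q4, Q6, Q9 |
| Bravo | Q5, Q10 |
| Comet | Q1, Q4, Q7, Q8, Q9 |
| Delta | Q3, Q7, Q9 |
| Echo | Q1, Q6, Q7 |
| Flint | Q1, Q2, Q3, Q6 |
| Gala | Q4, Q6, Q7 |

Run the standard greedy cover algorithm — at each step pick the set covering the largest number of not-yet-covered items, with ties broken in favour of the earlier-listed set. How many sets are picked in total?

3

Greedy: pick Comet (covers 5 new) → pick Flint (covers 3 new) → pick Bravo (covers 2 new). Total picks: 3.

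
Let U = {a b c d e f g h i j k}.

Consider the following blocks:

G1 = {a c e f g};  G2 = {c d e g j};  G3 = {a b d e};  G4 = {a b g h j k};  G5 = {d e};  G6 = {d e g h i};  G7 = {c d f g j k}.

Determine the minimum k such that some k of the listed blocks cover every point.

Take {G3, G6, G7}. Their union is {a, b, c, d, e, f, g, h, i, j, k}, which is all 11 points.
Only G6 contains i, so G6 is forced; the remaining 6 points need at least 2 more blocks (each remaining block adds at most 4) — so at least 3 blocks are needed, and 3 is optimal.

3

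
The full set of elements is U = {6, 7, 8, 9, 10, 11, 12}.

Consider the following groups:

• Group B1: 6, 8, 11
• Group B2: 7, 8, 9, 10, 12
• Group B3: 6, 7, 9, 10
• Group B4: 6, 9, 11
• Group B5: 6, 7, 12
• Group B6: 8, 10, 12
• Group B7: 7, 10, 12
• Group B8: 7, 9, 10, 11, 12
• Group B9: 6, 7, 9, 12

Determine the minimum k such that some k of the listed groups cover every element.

B1 and B2 cover everything between them: the union {6, 7, 8, 9, 10, 11, 12} is all of U.
No single group has all 7 elements (the largest, B2, has 5), so 2 is optimal.

2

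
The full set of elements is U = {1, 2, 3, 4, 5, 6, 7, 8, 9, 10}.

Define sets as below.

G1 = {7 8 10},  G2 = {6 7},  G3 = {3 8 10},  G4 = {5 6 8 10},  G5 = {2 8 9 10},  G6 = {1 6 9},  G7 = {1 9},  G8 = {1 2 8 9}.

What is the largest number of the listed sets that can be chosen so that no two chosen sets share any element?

3

G2, G3, G7 are pairwise disjoint (G2={6,7}; G3={3,8,10}; G7={1,9}).
Every remaining set overlaps one of these, and no 4 of the listed sets are pairwise disjoint, so 3 is the maximum.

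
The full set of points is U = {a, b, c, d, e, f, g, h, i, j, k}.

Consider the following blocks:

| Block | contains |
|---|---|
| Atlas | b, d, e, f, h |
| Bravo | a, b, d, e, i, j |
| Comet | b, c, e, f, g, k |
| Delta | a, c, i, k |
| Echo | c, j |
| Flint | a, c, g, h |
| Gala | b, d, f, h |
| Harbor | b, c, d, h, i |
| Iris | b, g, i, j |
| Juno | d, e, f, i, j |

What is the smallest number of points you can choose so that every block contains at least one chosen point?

3

Take T = {b, c, j}. Each listed block contains at least one of these, so T is a hitting set of size 3.
No choice of 2 points meets every block, so 3 is the minimum.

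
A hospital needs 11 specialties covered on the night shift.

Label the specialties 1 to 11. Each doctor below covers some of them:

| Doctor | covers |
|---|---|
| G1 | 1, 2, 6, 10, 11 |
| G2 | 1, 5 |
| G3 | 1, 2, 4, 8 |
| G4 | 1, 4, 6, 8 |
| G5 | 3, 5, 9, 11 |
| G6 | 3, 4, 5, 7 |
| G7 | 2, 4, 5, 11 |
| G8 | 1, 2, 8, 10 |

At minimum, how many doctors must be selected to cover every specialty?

Take {G1, G3, G5, G6}. Their union is {1, 2, 3, 4, 5, 6, 7, 8, 9, 10, 11}, which is all 11 specialties.
No 3 of the 8 doctors cover everything (all 56 combinations miss at least one specialty), so 4 is optimal.

4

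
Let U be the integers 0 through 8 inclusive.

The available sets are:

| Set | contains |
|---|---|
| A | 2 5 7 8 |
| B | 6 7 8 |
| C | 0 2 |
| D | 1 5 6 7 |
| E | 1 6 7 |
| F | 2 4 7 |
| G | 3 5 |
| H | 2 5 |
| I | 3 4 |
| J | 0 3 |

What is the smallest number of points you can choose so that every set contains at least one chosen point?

T = {2, 3, 7} meets every set (each contains at least one member of T), and |T| = 3.
The sets C, E, I are pairwise disjoint, so any hitting set needs a separate point for each — at least 3. Hence 3 is optimal.

3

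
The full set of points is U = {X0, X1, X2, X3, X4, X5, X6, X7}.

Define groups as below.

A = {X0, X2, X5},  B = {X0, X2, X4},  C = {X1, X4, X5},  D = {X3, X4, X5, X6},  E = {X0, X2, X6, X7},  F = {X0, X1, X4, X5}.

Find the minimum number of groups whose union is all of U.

3

D, E, and F cover everything between them: the union {X0, X1, X2, X3, X4, X5, X6, X7} is all of U.
Only D contains X3, so D is forced; the remaining 4 points need at least 2 more groups (each remaining group adds at most 3) — so at least 3 groups are needed, and 3 is optimal.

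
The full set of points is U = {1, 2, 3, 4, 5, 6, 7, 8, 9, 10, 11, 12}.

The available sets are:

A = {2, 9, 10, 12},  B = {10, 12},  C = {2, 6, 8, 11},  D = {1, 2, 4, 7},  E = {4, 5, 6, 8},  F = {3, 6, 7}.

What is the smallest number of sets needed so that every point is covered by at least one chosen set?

5

A, C, D, E, and F cover everything between them: the union {1, 2, 3, 4, 5, 6, 7, 8, 9, 10, 11, 12} is all of U.
No 4 of the 6 sets cover everything (all 15 combinations miss at least one point), so 5 is optimal.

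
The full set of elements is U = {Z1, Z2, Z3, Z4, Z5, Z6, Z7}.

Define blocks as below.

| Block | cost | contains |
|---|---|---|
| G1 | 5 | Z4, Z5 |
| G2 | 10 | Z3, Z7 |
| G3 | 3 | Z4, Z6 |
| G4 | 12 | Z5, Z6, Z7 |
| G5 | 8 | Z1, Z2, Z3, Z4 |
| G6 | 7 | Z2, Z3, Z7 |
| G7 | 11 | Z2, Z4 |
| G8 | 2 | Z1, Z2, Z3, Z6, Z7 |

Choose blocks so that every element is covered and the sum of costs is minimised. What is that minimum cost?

G1, G8 together cover every element (G1 ∪ G8 = {Z1, Z2, Z3, Z4, Z5, Z6, Z7}); total cost 5 + 2 = 7.
No covering selection has total cost below 7.

7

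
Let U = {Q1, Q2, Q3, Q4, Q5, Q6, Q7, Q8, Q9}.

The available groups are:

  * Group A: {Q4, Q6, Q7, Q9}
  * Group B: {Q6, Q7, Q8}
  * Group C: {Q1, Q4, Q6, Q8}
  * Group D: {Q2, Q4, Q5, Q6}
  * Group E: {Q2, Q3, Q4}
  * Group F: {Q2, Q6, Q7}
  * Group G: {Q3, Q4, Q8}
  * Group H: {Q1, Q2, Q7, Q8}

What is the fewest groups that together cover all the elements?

A and C and D and E together: A ∪ C ∪ D ∪ E = {Q1, Q2, Q3, Q4, Q5, Q6, Q7, Q8, Q9} — every element is covered.
No 3 of the 8 groups cover everything (all 56 combinations miss at least one element), so 4 is optimal.

4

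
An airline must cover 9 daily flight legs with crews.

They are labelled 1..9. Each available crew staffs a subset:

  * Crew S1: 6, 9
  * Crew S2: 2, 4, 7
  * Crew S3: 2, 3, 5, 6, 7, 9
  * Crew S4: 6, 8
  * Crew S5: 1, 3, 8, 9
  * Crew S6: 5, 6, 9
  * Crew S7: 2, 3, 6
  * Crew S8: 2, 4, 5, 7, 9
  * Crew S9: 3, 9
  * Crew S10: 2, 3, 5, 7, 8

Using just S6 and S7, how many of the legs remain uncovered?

4

Union of S6, S7 = {2, 3, 5, 6, 9}.
Not covered: 1, 4, 7, 8 — 4 legs.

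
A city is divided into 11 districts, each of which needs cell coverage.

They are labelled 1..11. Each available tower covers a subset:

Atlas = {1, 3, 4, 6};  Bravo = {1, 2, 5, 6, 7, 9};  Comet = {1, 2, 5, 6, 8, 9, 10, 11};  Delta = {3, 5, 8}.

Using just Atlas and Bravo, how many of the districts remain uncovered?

3

Union of Atlas, Bravo = {1, 2, 3, 4, 5, 6, 7, 9}.
Not covered: 8, 10, 11 — 3 districts.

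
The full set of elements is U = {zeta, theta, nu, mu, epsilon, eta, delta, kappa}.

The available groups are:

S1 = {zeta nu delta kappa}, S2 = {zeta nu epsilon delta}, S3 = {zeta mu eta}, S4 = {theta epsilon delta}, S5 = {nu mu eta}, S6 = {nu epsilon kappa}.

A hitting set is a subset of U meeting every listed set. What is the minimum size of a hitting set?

3

The 3 elements {epsilon, eta, delta} hit every group.
No choice of 2 elements meets every group, so 3 is the minimum.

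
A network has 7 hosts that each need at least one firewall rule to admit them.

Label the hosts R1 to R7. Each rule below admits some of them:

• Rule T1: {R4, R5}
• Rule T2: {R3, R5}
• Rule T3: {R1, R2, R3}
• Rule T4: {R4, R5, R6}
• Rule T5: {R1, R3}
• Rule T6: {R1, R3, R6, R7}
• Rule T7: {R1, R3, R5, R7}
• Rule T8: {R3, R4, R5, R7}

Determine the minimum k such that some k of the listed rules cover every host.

3

T1 and T3 and T6 together: T1 ∪ T3 ∪ T6 = {R1, R2, R3, R4, R5, R6, R7} — every host is covered.
Only T3 contains R2, so T3 is forced; the remaining 4 hosts need at least 2 more rules (each remaining rule adds at most 3) — so at least 3 rules are needed, and 3 is optimal.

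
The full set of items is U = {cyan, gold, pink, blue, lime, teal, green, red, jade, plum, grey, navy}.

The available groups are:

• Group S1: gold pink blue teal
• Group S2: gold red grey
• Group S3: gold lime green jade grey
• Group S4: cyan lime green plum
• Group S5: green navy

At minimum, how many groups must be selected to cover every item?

S1 and S2 and S3 and S4 and S5 together: S1 ∪ S2 ∪ S3 ∪ S4 ∪ S5 = {cyan, gold, pink, blue, lime, teal, green, red, jade, plum, grey, navy} — every item is covered.
No 4 of the 5 groups cover everything (all 5 combinations miss at least one item), so 5 is optimal.

5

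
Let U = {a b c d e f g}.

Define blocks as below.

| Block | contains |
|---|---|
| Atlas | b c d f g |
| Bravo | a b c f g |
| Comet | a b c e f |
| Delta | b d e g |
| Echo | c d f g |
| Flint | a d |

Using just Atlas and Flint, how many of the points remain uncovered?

1

Union of Atlas, Flint = {a, b, c, d, f, g}.
Not covered: e — 1 point.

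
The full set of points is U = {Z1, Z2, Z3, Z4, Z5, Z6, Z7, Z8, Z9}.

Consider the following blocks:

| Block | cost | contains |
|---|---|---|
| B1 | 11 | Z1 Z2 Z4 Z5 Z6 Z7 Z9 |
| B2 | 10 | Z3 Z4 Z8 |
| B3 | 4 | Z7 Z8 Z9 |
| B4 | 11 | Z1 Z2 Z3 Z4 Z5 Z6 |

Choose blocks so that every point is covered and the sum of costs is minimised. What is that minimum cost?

B3, B4 together cover every point (B3 ∪ B4 = {Z1, Z2, Z3, Z4, Z5, Z6, Z7, Z8, Z9}); total cost 4 + 11 = 15.
No covering selection has total cost below 15.

15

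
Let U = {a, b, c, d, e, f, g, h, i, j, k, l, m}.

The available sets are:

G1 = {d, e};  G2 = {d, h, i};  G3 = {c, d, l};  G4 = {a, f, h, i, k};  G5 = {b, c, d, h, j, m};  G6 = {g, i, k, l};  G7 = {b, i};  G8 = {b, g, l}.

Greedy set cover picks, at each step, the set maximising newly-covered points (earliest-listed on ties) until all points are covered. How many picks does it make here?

Greedy: pick G5 (covers 6 new) → pick G4 (covers 4 new) → pick G6 (covers 2 new) → pick G1 (covers 1 new). Total picks: 4.

4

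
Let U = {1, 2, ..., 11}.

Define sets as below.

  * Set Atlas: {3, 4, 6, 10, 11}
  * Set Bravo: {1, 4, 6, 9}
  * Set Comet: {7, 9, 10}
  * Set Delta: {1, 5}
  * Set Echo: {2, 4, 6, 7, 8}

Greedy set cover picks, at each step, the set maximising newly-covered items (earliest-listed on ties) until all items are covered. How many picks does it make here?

Greedy: pick Atlas (covers 5 new) → pick Echo (covers 3 new) → pick Bravo (covers 2 new) → pick Delta (covers 1 new). Total picks: 4.

4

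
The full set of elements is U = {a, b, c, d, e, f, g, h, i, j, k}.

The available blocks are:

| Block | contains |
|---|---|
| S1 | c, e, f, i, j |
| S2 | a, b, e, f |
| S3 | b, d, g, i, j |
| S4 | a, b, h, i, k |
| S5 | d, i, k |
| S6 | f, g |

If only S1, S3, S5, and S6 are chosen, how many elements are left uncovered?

Union of S1, S3, S5, S6 = {b, c, d, e, f, g, i, j, k}.
Not covered: a, h — 2 elements.

2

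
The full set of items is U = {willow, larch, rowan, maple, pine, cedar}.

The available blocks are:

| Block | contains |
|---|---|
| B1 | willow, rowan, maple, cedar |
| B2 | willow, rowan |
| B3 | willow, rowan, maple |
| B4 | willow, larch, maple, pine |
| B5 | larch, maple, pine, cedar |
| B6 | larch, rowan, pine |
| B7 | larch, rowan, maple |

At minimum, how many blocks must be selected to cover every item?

2

B1 and B6 cover everything between them: the union {willow, larch, rowan, maple, pine, cedar} is all of U.
No single block has all 6 items (the largest, B1, has 4), so 2 is optimal.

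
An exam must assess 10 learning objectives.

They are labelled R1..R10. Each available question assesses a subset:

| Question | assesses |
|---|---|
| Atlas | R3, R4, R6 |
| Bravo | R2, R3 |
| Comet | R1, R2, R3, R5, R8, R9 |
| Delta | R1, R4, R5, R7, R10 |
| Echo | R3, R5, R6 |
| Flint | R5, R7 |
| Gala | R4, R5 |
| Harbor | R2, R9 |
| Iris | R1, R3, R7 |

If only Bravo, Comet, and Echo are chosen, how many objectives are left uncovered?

Union of Bravo, Comet, Echo = {R1, R2, R3, R5, R6, R8, R9}.
Not covered: R4, R7, R10 — 3 objectives.

3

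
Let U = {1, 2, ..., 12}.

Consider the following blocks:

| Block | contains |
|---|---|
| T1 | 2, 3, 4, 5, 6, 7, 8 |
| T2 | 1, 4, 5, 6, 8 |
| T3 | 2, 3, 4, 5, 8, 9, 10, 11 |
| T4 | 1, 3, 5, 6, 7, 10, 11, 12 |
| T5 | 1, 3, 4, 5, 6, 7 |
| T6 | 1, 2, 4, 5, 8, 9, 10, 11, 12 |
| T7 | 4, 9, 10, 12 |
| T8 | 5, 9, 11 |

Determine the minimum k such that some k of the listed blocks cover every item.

2

Take {T1, T6}. Their union is {1, 2, 3, 4, 5, 6, 7, 8, 9, 10, 11, 12}, which is all 12 items.
No single block has all 12 items (the largest, T6, has 9), so 2 is optimal.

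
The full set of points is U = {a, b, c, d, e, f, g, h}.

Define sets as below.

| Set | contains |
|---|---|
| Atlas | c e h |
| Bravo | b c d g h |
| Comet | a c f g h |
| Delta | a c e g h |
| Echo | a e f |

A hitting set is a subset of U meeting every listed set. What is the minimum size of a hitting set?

2

The 2 points {e, h} hit every set.
The sets Bravo, Echo are pairwise disjoint, so any hitting set needs a separate point for each — at least 2. Hence 2 is optimal.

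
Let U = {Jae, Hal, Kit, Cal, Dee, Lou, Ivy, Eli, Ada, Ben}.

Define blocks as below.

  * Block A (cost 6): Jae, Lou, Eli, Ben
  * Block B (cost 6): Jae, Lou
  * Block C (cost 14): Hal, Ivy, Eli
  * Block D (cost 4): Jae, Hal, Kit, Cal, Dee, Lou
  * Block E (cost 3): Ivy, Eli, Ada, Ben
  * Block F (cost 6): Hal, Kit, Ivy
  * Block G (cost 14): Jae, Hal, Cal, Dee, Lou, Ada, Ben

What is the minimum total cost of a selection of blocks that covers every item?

7

D, E together cover every item (D ∪ E = {Jae, Hal, Kit, Cal, Dee, Lou, Ivy, Eli, Ada, Ben}); total cost 4 + 3 = 7.
No covering selection has total cost below 7.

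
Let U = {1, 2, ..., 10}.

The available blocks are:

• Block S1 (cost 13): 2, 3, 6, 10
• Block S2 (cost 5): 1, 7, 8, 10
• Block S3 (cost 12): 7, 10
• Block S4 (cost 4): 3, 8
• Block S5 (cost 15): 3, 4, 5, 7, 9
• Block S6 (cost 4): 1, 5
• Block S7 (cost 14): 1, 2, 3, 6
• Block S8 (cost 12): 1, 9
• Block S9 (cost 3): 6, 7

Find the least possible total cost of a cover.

S1, S2, S5 together cover every item (S1 ∪ S2 ∪ S5 = {1, 2, 3, 4, 5, 6, 7, 8, 9, 10}); total cost 13 + 5 + 15 = 33.
The greedy pick S2, S9, S5, S1 costs 36; no covering selection beats 33.

33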